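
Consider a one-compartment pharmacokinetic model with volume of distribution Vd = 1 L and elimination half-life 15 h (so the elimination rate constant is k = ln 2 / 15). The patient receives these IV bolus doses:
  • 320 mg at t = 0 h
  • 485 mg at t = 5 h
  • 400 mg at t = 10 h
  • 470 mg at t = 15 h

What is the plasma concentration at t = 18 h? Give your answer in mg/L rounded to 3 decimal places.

k = ln 2 / 15 = 0.04621 per h
Dose 1 (320 mg at t=0 h): 320·exp(−0.04621·18) = 139.288 mg/L
Dose 2 (485 mg at t=5 h): 485·exp(−0.04621·13) = 265.980 mg/L
Dose 3 (400 mg at t=10 h): 400·exp(−0.04621·8) = 276.383 mg/L
Dose 4 (470 mg at t=15 h): 470·exp(−0.04621·3) = 409.159 mg/L
C(18) = 139.288 + 265.980 + 276.383 + 409.159 = 1090.809 mg/L

1090.809 mg/L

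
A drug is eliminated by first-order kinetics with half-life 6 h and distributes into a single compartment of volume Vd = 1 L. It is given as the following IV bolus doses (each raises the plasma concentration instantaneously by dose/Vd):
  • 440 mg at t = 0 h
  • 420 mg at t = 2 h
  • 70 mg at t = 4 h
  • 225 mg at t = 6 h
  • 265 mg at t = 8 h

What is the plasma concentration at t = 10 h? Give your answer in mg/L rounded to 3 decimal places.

692.340 mg/L

k = ln 2 / 6 = 0.11552 per h
Dose 1 (440 mg at t=0 h): 440·exp(−0.11552·10) = 138.591 mg/L
Dose 2 (420 mg at t=2 h): 420·exp(−0.11552·8) = 166.677 mg/L
Dose 3 (70 mg at t=4 h): 70·exp(−0.11552·6) = 35.000 mg/L
Dose 4 (225 mg at t=6 h): 225·exp(−0.11552·4) = 141.741 mg/L
Dose 5 (265 mg at t=8 h): 265·exp(−0.11552·2) = 210.331 mg/L
C(10) = 138.591 + 166.677 + 35.000 + 141.741 + 210.331 = 692.340 mg/L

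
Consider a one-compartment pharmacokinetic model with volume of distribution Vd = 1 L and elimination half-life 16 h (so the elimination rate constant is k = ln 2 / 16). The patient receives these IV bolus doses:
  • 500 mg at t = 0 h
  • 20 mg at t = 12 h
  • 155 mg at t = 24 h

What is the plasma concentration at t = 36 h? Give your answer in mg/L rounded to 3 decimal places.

k = ln 2 / 16 = 0.04332 per h
Dose 1 (500 mg at t=0 h): 500·exp(−0.04332·36) = 105.112 mg/L
Dose 2 (20 mg at t=12 h): 20·exp(−0.04332·24) = 7.071 mg/L
Dose 3 (155 mg at t=24 h): 155·exp(−0.04332·12) = 92.164 mg/L
C(36) = 105.112 + 7.071 + 92.164 = 204.347 mg/L

204.347 mg/L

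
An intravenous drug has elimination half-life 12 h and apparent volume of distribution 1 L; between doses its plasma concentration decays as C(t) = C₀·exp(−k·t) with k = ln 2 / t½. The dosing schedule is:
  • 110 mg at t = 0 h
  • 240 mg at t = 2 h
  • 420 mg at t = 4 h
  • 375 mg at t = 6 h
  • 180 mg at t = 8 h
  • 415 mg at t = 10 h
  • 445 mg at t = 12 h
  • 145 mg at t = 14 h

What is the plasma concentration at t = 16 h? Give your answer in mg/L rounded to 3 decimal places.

k = ln 2 / 12 = 0.05776 per h
Dose 1 (110 mg at t=0 h): 110·exp(−0.05776·16) = 43.654 mg/L
Dose 2 (240 mg at t=2 h): 240·exp(−0.05776·14) = 106.908 mg/L
Dose 3 (420 mg at t=4 h): 420·exp(−0.05776·12) = 210.000 mg/L
Dose 4 (375 mg at t=6 h): 375·exp(−0.05776·10) = 210.462 mg/L
Dose 5 (180 mg at t=8 h): 180·exp(−0.05776·8) = 113.393 mg/L
Dose 6 (415 mg at t=10 h): 415·exp(−0.05776·6) = 293.449 mg/L
Dose 7 (445 mg at t=12 h): 445·exp(−0.05776·4) = 353.197 mg/L
Dose 8 (145 mg at t=14 h): 145·exp(−0.05776·2) = 129.180 mg/L
C(16) = 43.654 + 106.908 + 210.000 + 210.462 + 113.393 + 293.449 + 353.197 + 129.180 = 1460.242 mg/L

1460.242 mg/L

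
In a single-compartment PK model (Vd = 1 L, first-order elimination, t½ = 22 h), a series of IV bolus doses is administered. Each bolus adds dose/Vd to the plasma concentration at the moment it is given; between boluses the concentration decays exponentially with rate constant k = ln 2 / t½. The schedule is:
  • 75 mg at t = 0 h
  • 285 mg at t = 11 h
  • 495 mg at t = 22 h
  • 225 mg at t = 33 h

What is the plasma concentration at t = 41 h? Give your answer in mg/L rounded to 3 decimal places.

578.266 mg/L

k = ln 2 / 22 = 0.03151 per h
Dose 1 (75 mg at t=0 h): 75·exp(−0.03151·41) = 20.609 mg/L
Dose 2 (285 mg at t=11 h): 285·exp(−0.03151·30) = 110.751 mg/L
Dose 3 (495 mg at t=22 h): 495·exp(−0.03151·19) = 272.035 mg/L
Dose 4 (225 mg at t=33 h): 225·exp(−0.03151·8) = 174.871 mg/L
C(41) = 20.609 + 110.751 + 272.035 + 174.871 = 578.266 mg/L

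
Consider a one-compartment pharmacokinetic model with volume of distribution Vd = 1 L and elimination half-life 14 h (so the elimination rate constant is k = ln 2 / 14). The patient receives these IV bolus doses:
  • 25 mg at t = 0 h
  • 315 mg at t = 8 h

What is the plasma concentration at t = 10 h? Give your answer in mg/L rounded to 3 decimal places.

k = ln 2 / 14 = 0.04951 per h
Dose 1 (25 mg at t=0 h): 25·exp(−0.04951·10) = 15.238 mg/L
Dose 2 (315 mg at t=8 h): 315·exp(−0.04951·2) = 285.303 mg/L
C(10) = 15.238 + 285.303 = 300.541 mg/L

300.541 mg/L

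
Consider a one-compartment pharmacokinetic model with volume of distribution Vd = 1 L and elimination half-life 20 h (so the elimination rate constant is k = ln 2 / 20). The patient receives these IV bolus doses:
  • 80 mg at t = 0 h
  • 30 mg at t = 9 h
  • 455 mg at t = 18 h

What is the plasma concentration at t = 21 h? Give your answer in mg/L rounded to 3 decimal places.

k = ln 2 / 20 = 0.03466 per h
Dose 1 (80 mg at t=0 h): 80·exp(−0.03466·21) = 38.637 mg/L
Dose 2 (30 mg at t=9 h): 30·exp(−0.03466·12) = 19.793 mg/L
Dose 3 (455 mg at t=18 h): 455·exp(−0.03466·3) = 410.069 mg/L
C(21) = 38.637 + 19.793 + 410.069 = 468.499 mg/L

468.499 mg/L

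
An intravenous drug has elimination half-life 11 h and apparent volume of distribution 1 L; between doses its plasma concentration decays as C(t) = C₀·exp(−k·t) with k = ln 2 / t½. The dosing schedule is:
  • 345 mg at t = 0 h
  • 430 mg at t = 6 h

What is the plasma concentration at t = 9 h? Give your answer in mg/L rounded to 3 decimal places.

551.603 mg/L

k = ln 2 / 11 = 0.06301 per h
Dose 1 (345 mg at t=0 h): 345·exp(−0.06301·9) = 195.669 mg/L
Dose 2 (430 mg at t=6 h): 430·exp(−0.06301·3) = 355.934 mg/L
C(9) = 195.669 + 355.934 = 551.603 mg/L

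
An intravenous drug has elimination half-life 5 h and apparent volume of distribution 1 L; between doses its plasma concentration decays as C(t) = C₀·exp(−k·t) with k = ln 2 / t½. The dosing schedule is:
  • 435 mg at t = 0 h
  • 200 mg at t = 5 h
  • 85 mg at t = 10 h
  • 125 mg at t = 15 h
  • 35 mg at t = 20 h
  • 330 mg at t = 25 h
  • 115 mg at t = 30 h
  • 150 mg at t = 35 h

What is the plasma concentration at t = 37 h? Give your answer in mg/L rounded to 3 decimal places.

k = ln 2 / 5 = 0.13863 per h
Dose 1 (435 mg at t=0 h): 435·exp(−0.13863·37) = 2.576 mg/L
Dose 2 (200 mg at t=5 h): 200·exp(−0.13863·32) = 2.368 mg/L
Dose 3 (85 mg at t=10 h): 85·exp(−0.13863·27) = 2.013 mg/L
Dose 4 (125 mg at t=15 h): 125·exp(−0.13863·22) = 5.921 mg/L
Dose 5 (35 mg at t=20 h): 35·exp(−0.13863·17) = 3.316 mg/L
Dose 6 (330 mg at t=25 h): 330·exp(−0.13863·12) = 62.523 mg/L
Dose 7 (115 mg at t=30 h): 115·exp(−0.13863·7) = 43.577 mg/L
Dose 8 (150 mg at t=35 h): 150·exp(−0.13863·2) = 113.679 mg/L
C(37) = 2.576 + 2.368 + 2.013 + 5.921 + 3.316 + 62.523 + 43.577 + 113.679 = 235.972 mg/L

235.972 mg/L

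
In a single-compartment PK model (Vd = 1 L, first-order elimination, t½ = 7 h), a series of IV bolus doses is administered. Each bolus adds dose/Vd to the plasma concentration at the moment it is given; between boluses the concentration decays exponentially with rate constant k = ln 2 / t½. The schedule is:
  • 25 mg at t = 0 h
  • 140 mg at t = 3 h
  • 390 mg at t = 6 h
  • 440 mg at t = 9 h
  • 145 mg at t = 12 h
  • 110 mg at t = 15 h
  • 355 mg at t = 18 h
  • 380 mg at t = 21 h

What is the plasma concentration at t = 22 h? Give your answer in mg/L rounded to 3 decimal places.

k = ln 2 / 7 = 0.09902 per h
Dose 1 (25 mg at t=0 h): 25·exp(−0.09902·22) = 2.830 mg/L
Dose 2 (140 mg at t=3 h): 140·exp(−0.09902·19) = 21.333 mg/L
Dose 3 (390 mg at t=6 h): 390·exp(−0.09902·16) = 79.983 mg/L
Dose 4 (440 mg at t=9 h): 440·exp(−0.09902·13) = 121.450 mg/L
Dose 5 (145 mg at t=12 h): 145·exp(−0.09902·10) = 53.867 mg/L
Dose 6 (110 mg at t=15 h): 110·exp(−0.09902·7) = 55.000 mg/L
Dose 7 (355 mg at t=18 h): 355·exp(−0.09902·4) = 238.897 mg/L
Dose 8 (380 mg at t=21 h): 380·exp(−0.09902·1) = 344.175 mg/L
C(22) = 2.830 + 21.333 + 79.983 + 121.450 + 53.867 + 55.000 + 238.897 + 344.175 = 917.535 mg/L

917.535 mg/L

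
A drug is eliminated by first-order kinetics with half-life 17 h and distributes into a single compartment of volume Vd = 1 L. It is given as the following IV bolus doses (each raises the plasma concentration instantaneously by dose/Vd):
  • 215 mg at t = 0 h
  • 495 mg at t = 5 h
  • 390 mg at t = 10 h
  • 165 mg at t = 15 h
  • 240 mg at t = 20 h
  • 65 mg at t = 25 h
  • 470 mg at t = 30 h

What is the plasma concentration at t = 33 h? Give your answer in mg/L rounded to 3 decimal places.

1049.975 mg/L

k = ln 2 / 17 = 0.04077 per h
Dose 1 (215 mg at t=0 h): 215·exp(−0.04077·33) = 55.987 mg/L
Dose 2 (495 mg at t=5 h): 495·exp(−0.04077·28) = 158.049 mg/L
Dose 3 (390 mg at t=10 h): 390·exp(−0.04077·23) = 152.682 mg/L
Dose 4 (165 mg at t=15 h): 165·exp(−0.04077·18) = 79.204 mg/L
Dose 5 (240 mg at t=20 h): 240·exp(−0.04077·13) = 141.258 mg/L
Dose 6 (65 mg at t=25 h): 65·exp(−0.04077·8) = 46.909 mg/L
Dose 7 (470 mg at t=30 h): 470·exp(−0.04077·3) = 415.887 mg/L
C(33) = 55.987 + 158.049 + 152.682 + 79.204 + 141.258 + 46.909 + 415.887 = 1049.975 mg/L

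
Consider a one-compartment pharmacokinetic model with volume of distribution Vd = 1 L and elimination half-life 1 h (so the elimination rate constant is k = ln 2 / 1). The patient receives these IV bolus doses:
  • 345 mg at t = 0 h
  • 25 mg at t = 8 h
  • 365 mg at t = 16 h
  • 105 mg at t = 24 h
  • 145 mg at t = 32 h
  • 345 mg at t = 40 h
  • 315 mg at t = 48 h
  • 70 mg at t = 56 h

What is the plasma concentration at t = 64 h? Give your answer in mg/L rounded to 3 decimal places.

0.278 mg/L

k = ln 2 / 1 = 0.69315 per h
Dose 1 (345 mg at t=0 h): 345·exp(−0.69315·64) = 0.000 mg/L
Dose 2 (25 mg at t=8 h): 25·exp(−0.69315·56) = 0.000 mg/L
Dose 3 (365 mg at t=16 h): 365·exp(−0.69315·48) = 0.000 mg/L
Dose 4 (105 mg at t=24 h): 105·exp(−0.69315·40) = 0.000 mg/L
Dose 5 (145 mg at t=32 h): 145·exp(−0.69315·32) = 0.000 mg/L
Dose 6 (345 mg at t=40 h): 345·exp(−0.69315·24) = 0.000 mg/L
Dose 7 (315 mg at t=48 h): 315·exp(−0.69315·16) = 0.005 mg/L
Dose 8 (70 mg at t=56 h): 70·exp(−0.69315·8) = 0.273 mg/L
C(64) = 0.000 + 0.000 + 0.000 + 0.000 + 0.000 + 0.000 + 0.005 + 0.273 = 0.278 mg/L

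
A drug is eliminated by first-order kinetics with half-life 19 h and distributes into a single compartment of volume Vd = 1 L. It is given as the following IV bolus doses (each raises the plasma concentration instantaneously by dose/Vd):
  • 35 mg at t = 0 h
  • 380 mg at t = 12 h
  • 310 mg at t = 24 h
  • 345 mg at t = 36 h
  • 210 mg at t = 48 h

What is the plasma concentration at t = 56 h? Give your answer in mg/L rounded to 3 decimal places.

k = ln 2 / 19 = 0.03648 per h
Dose 1 (35 mg at t=0 h): 35·exp(−0.03648·56) = 4.538 mg/L
Dose 2 (380 mg at t=12 h): 380·exp(−0.03648·44) = 76.324 mg/L
Dose 3 (310 mg at t=24 h): 310·exp(−0.03648·32) = 96.464 mg/L
Dose 4 (345 mg at t=36 h): 345·exp(−0.03648·20) = 166.320 mg/L
Dose 5 (210 mg at t=48 h): 210·exp(−0.03648·8) = 156.845 mg/L
C(56) = 4.538 + 76.324 + 96.464 + 166.320 + 156.845 = 500.490 mg/L

500.490 mg/L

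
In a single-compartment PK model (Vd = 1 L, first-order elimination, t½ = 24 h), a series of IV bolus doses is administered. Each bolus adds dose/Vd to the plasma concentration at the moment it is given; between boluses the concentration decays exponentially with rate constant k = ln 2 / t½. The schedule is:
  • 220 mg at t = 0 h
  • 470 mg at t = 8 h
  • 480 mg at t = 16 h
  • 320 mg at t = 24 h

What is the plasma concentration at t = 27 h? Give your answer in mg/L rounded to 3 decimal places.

k = ln 2 / 24 = 0.02888 per h
Dose 1 (220 mg at t=0 h): 220·exp(−0.02888·27) = 100.870 mg/L
Dose 2 (470 mg at t=8 h): 470·exp(−0.02888·19) = 271.508 mg/L
Dose 3 (480 mg at t=16 h): 480·exp(−0.02888·11) = 349.357 mg/L
Dose 4 (320 mg at t=24 h): 320·exp(−0.02888·3) = 293.441 mg/L
C(27) = 100.870 + 271.508 + 349.357 + 293.441 = 1015.176 mg/L

1015.176 mg/L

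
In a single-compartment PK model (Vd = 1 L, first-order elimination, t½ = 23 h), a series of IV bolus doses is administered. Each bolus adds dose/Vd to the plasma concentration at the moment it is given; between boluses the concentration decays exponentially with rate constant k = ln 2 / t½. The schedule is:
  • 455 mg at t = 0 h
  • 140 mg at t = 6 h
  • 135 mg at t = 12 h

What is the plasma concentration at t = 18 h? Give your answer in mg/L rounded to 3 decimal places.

474.682 mg/L

k = ln 2 / 23 = 0.03014 per h
Dose 1 (455 mg at t=0 h): 455·exp(−0.03014·18) = 264.498 mg/L
Dose 2 (140 mg at t=6 h): 140·exp(−0.03014·12) = 97.514 mg/L
Dose 3 (135 mg at t=12 h): 135·exp(−0.03014·6) = 112.669 mg/L
C(18) = 264.498 + 97.514 + 112.669 = 474.682 mg/L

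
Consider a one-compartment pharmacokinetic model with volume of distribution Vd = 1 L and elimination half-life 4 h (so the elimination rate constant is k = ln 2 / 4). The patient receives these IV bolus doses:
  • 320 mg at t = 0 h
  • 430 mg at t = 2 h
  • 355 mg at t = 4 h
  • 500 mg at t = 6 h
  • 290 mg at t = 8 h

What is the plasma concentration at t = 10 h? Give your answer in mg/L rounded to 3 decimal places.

744.641 mg/L

k = ln 2 / 4 = 0.17329 per h
Dose 1 (320 mg at t=0 h): 320·exp(−0.17329·10) = 56.569 mg/L
Dose 2 (430 mg at t=2 h): 430·exp(−0.17329·8) = 107.500 mg/L
Dose 3 (355 mg at t=4 h): 355·exp(−0.17329·6) = 125.511 mg/L
Dose 4 (500 mg at t=6 h): 500·exp(−0.17329·4) = 250.000 mg/L
Dose 5 (290 mg at t=8 h): 290·exp(−0.17329·2) = 205.061 mg/L
C(10) = 56.569 + 107.500 + 125.511 + 250.000 + 205.061 = 744.641 mg/L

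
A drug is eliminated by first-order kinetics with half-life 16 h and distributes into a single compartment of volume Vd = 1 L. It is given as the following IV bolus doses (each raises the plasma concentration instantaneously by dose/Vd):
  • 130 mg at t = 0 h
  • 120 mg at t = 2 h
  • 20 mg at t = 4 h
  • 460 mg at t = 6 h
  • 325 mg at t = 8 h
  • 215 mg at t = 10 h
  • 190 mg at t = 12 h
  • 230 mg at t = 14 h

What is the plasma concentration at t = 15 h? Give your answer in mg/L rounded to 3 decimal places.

1260.307 mg/L

k = ln 2 / 16 = 0.04332 per h
Dose 1 (130 mg at t=0 h): 130·exp(−0.04332·15) = 67.878 mg/L
Dose 2 (120 mg at t=2 h): 120·exp(−0.04332·13) = 68.327 mg/L
Dose 3 (20 mg at t=4 h): 20·exp(−0.04332·11) = 12.419 mg/L
Dose 4 (460 mg at t=6 h): 460·exp(−0.04332·9) = 311.479 mg/L
Dose 5 (325 mg at t=8 h): 325·exp(−0.04332·7) = 239.984 mg/L
Dose 6 (215 mg at t=10 h): 215·exp(−0.04332·5) = 173.128 mg/L
Dose 7 (190 mg at t=12 h): 190·exp(−0.04332·3) = 166.844 mg/L
Dose 8 (230 mg at t=14 h): 230·exp(−0.04332·1) = 220.249 mg/L
C(15) = 67.878 + 68.327 + 12.419 + 311.479 + 239.984 + 173.128 + 166.844 + 220.249 = 1260.307 mg/L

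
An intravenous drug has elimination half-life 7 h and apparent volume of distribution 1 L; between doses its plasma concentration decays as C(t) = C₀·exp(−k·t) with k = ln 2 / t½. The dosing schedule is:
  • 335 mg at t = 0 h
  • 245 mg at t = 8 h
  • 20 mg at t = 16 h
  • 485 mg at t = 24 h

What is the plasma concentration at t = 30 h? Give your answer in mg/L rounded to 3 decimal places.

k = ln 2 / 7 = 0.09902 per h
Dose 1 (335 mg at t=0 h): 335·exp(−0.09902·30) = 17.176 mg/L
Dose 2 (245 mg at t=8 h): 245·exp(−0.09902·22) = 27.738 mg/L
Dose 3 (20 mg at t=16 h): 20·exp(−0.09902·14) = 5.000 mg/L
Dose 4 (485 mg at t=24 h): 485·exp(−0.09902·6) = 267.742 mg/L
C(30) = 17.176 + 27.738 + 5.000 + 267.742 = 317.655 mg/L

317.655 mg/L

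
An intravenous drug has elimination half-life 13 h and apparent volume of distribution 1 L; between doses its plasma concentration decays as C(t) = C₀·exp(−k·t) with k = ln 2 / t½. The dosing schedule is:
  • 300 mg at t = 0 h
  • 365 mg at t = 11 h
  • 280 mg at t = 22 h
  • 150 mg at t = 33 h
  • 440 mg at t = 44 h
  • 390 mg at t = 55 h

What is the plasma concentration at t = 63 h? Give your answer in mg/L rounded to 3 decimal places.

k = ln 2 / 13 = 0.05332 per h
Dose 1 (300 mg at t=0 h): 300·exp(−0.05332·63) = 10.430 mg/L
Dose 2 (365 mg at t=11 h): 365·exp(−0.05332·52) = 22.812 mg/L
Dose 3 (280 mg at t=22 h): 280·exp(−0.05332·41) = 31.460 mg/L
Dose 4 (150 mg at t=33 h): 150·exp(−0.05332·30) = 30.297 mg/L
Dose 5 (440 mg at t=44 h): 440·exp(−0.05332·19) = 159.767 mg/L
Dose 6 (390 mg at t=55 h): 390·exp(−0.05332·8) = 254.575 mg/L
C(63) = 10.430 + 22.812 + 31.460 + 30.297 + 159.767 + 254.575 = 509.341 mg/L

509.341 mg/L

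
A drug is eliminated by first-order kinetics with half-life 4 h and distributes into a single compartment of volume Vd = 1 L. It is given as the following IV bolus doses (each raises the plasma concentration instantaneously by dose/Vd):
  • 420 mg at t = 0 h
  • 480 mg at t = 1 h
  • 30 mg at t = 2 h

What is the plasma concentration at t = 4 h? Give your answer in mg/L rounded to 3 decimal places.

k = ln 2 / 4 = 0.17329 per h
Dose 1 (420 mg at t=0 h): 420·exp(−0.17329·4) = 210.000 mg/L
Dose 2 (480 mg at t=1 h): 480·exp(−0.17329·3) = 285.410 mg/L
Dose 3 (30 mg at t=2 h): 30·exp(−0.17329·2) = 21.213 mg/L
C(4) = 210.000 + 285.410 + 21.213 = 516.623 mg/L

516.623 mg/L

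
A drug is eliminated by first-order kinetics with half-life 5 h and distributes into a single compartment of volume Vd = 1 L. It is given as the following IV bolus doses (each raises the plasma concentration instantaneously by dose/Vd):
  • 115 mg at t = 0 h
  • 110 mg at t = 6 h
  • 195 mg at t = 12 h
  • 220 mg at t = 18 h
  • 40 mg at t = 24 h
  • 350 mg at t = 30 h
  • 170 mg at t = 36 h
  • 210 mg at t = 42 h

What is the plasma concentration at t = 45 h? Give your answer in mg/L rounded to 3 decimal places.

k = ln 2 / 5 = 0.13863 per h
Dose 1 (115 mg at t=0 h): 115·exp(−0.13863·45) = 0.225 mg/L
Dose 2 (110 mg at t=6 h): 110·exp(−0.13863·39) = 0.494 mg/L
Dose 3 (195 mg at t=12 h): 195·exp(−0.13863·33) = 2.010 mg/L
Dose 4 (220 mg at t=18 h): 220·exp(−0.13863·27) = 5.210 mg/L
Dose 5 (40 mg at t=24 h): 40·exp(−0.13863·21) = 2.176 mg/L
Dose 6 (350 mg at t=30 h): 350·exp(−0.13863·15) = 43.750 mg/L
Dose 7 (170 mg at t=36 h): 170·exp(−0.13863·9) = 48.820 mg/L
Dose 8 (210 mg at t=42 h): 210·exp(−0.13863·3) = 138.548 mg/L
C(45) = 0.225 + 0.494 + 2.010 + 5.210 + 2.176 + 43.750 + 48.820 + 138.548 = 241.233 mg/L

241.233 mg/L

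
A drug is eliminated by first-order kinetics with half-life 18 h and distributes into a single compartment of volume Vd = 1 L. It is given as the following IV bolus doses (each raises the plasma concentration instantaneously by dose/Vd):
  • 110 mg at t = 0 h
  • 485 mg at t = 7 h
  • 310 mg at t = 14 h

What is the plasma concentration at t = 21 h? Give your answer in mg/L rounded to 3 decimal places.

k = ln 2 / 18 = 0.03851 per h
Dose 1 (110 mg at t=0 h): 110·exp(−0.03851·21) = 48.999 mg/L
Dose 2 (485 mg at t=7 h): 485·exp(−0.03851·14) = 282.883 mg/L
Dose 3 (310 mg at t=14 h): 310·exp(−0.03851·7) = 236.752 mg/L
C(21) = 48.999 + 282.883 + 236.752 = 568.635 mg/L

568.635 mg/L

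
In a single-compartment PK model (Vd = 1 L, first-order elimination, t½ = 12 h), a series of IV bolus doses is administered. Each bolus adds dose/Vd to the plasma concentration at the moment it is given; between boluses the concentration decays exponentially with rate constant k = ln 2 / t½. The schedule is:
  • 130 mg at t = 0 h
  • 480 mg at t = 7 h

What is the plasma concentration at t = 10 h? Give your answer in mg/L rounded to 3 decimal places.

k = ln 2 / 12 = 0.05776 per h
Dose 1 (130 mg at t=0 h): 130·exp(−0.05776·10) = 72.960 mg/L
Dose 2 (480 mg at t=7 h): 480·exp(−0.05776·3) = 403.630 mg/L
C(10) = 72.960 + 403.630 = 476.590 mg/L

476.590 mg/L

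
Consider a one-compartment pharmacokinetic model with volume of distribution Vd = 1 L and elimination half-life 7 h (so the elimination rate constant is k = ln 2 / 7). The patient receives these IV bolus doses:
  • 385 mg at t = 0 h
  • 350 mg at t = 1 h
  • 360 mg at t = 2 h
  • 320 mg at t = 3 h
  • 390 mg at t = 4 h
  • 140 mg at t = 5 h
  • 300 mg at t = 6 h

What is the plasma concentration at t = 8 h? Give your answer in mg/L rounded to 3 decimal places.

1355.701 mg/L

k = ln 2 / 7 = 0.09902 per h
Dose 1 (385 mg at t=0 h): 385·exp(−0.09902·8) = 174.352 mg/L
Dose 2 (350 mg at t=1 h): 350·exp(−0.09902·7) = 175.000 mg/L
Dose 3 (360 mg at t=2 h): 360·exp(−0.09902·6) = 198.736 mg/L
Dose 4 (320 mg at t=3 h): 320·exp(−0.09902·5) = 195.042 mg/L
Dose 5 (390 mg at t=4 h): 390·exp(−0.09902·4) = 262.451 mg/L
Dose 6 (140 mg at t=5 h): 140·exp(−0.09902·3) = 104.020 mg/L
Dose 7 (300 mg at t=6 h): 300·exp(−0.09902·2) = 246.101 mg/L
C(8) = 174.352 + 175.000 + 198.736 + 195.042 + 262.451 + 104.020 + 246.101 = 1355.701 mg/L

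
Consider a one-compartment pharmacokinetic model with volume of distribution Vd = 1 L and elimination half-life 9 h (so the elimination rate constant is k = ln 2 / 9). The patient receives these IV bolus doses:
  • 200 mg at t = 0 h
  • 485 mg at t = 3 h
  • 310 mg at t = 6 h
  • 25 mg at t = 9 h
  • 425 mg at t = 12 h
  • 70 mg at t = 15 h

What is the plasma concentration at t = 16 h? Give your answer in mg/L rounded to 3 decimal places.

771.754 mg/L

k = ln 2 / 9 = 0.07702 per h
Dose 1 (200 mg at t=0 h): 200·exp(−0.07702·16) = 58.326 mg/L
Dose 2 (485 mg at t=3 h): 485·exp(−0.07702·13) = 178.205 mg/L
Dose 3 (310 mg at t=6 h): 310·exp(−0.07702·10) = 143.511 mg/L
Dose 4 (25 mg at t=9 h): 25·exp(−0.07702·7) = 14.582 mg/L
Dose 5 (425 mg at t=12 h): 425·exp(−0.07702·4) = 312.319 mg/L
Dose 6 (70 mg at t=15 h): 70·exp(−0.07702·1) = 64.811 mg/L
C(16) = 58.326 + 178.205 + 143.511 + 14.582 + 312.319 + 64.811 = 771.754 mg/L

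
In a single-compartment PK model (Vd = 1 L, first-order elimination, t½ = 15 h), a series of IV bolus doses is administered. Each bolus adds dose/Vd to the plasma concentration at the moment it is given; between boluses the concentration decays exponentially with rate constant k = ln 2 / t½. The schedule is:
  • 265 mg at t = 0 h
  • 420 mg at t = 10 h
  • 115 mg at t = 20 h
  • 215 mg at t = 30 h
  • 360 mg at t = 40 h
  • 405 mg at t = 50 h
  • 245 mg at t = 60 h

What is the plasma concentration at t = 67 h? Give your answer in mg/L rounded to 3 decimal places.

559.437 mg/L

k = ln 2 / 15 = 0.04621 per h
Dose 1 (265 mg at t=0 h): 265·exp(−0.04621·67) = 11.985 mg/L
Dose 2 (420 mg at t=10 h): 420·exp(−0.04621·57) = 30.153 mg/L
Dose 3 (115 mg at t=20 h): 115·exp(−0.04621·47) = 13.106 mg/L
Dose 4 (215 mg at t=30 h): 215·exp(−0.04621·37) = 38.895 mg/L
Dose 5 (360 mg at t=40 h): 360·exp(−0.04621·27) = 103.383 mg/L
Dose 6 (405 mg at t=50 h): 405·exp(−0.04621·17) = 184.624 mg/L
Dose 7 (245 mg at t=60 h): 245·exp(−0.04621·7) = 177.290 mg/L
C(67) = 11.985 + 30.153 + 13.106 + 38.895 + 103.383 + 184.624 + 177.290 = 559.437 mg/L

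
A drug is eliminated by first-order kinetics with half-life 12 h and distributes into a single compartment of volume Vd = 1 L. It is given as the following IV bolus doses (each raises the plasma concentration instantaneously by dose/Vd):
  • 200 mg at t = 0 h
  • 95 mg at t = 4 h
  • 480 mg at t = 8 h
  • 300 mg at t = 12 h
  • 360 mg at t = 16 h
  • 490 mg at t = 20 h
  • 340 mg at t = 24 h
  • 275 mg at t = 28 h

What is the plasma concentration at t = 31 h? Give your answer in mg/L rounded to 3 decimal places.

1149.690 mg/L

k = ln 2 / 12 = 0.05776 per h
Dose 1 (200 mg at t=0 h): 200·exp(−0.05776·31) = 33.371 mg/L
Dose 2 (95 mg at t=4 h): 95·exp(−0.05776·27) = 19.971 mg/L
Dose 3 (480 mg at t=8 h): 480·exp(−0.05776·23) = 127.136 mg/L
Dose 4 (300 mg at t=12 h): 300·exp(−0.05776·19) = 100.113 mg/L
Dose 5 (360 mg at t=16 h): 360·exp(−0.05776·15) = 151.361 mg/L
Dose 6 (490 mg at t=20 h): 490·exp(−0.05776·11) = 259.568 mg/L
Dose 7 (340 mg at t=24 h): 340·exp(−0.05776·7) = 226.923 mg/L
Dose 8 (275 mg at t=28 h): 275·exp(−0.05776·3) = 231.247 mg/L
C(31) = 33.371 + 19.971 + 127.136 + 100.113 + 151.361 + 259.568 + 226.923 + 231.247 = 1149.690 mg/L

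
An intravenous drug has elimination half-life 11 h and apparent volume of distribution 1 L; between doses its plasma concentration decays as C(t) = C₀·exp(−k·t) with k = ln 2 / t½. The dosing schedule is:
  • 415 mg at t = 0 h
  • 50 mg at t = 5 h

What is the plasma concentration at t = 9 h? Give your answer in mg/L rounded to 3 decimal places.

k = ln 2 / 11 = 0.06301 per h
Dose 1 (415 mg at t=0 h): 415·exp(−0.06301·9) = 235.370 mg/L
Dose 2 (50 mg at t=5 h): 50·exp(−0.06301·4) = 38.860 mg/L
C(9) = 235.370 + 38.860 = 274.230 mg/L

274.230 mg/L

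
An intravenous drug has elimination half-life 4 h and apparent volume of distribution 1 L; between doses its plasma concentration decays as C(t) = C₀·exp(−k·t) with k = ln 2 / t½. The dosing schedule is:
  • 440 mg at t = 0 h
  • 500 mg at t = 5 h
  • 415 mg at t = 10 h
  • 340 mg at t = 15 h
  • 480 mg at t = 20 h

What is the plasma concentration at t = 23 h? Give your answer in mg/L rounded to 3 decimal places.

k = ln 2 / 4 = 0.17329 per h
Dose 1 (440 mg at t=0 h): 440·exp(−0.17329·23) = 8.176 mg/L
Dose 2 (500 mg at t=5 h): 500·exp(−0.17329·18) = 22.097 mg/L
Dose 3 (415 mg at t=10 h): 415·exp(−0.17329·13) = 43.622 mg/L
Dose 4 (340 mg at t=15 h): 340·exp(−0.17329·8) = 85.000 mg/L
Dose 5 (480 mg at t=20 h): 480·exp(−0.17329·3) = 285.410 mg/L
C(23) = 8.176 + 22.097 + 43.622 + 85.000 + 285.410 = 444.304 mg/L

444.304 mg/L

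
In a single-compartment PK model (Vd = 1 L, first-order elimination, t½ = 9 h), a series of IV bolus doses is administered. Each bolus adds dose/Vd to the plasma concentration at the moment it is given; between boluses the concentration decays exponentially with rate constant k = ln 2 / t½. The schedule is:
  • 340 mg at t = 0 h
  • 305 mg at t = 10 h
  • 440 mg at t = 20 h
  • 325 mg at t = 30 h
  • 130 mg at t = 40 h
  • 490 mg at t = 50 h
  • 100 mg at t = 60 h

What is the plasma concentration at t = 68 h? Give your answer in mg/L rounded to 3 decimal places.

225.184 mg/L

k = ln 2 / 9 = 0.07702 per h
Dose 1 (340 mg at t=0 h): 340·exp(−0.07702·68) = 1.807 mg/L
Dose 2 (305 mg at t=10 h): 305·exp(−0.07702·58) = 3.502 mg/L
Dose 3 (440 mg at t=20 h): 440·exp(−0.07702·48) = 10.913 mg/L
Dose 4 (325 mg at t=30 h): 325·exp(−0.07702·38) = 17.413 mg/L
Dose 5 (130 mg at t=40 h): 130·exp(−0.07702·28) = 15.045 mg/L
Dose 6 (490 mg at t=50 h): 490·exp(−0.07702·18) = 122.500 mg/L
Dose 7 (100 mg at t=60 h): 100·exp(−0.07702·8) = 54.003 mg/L
C(68) = 1.807 + 3.502 + 10.913 + 17.413 + 15.045 + 122.500 + 54.003 = 225.184 mg/L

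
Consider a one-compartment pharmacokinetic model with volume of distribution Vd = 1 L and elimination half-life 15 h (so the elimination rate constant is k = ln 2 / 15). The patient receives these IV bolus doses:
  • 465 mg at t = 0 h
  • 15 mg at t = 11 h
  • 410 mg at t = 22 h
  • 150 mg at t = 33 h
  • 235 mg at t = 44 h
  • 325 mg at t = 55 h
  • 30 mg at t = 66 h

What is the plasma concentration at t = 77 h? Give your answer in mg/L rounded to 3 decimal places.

252.662 mg/L

k = ln 2 / 15 = 0.04621 per h
Dose 1 (465 mg at t=0 h): 465·exp(−0.04621·77) = 13.248 mg/L
Dose 2 (15 mg at t=11 h): 15·exp(−0.04621·66) = 0.710 mg/L
Dose 3 (410 mg at t=22 h): 410·exp(−0.04621·55) = 32.285 mg/L
Dose 4 (150 mg at t=33 h): 150·exp(−0.04621·44) = 19.637 mg/L
Dose 5 (235 mg at t=44 h): 235·exp(−0.04621·33) = 51.145 mg/L
Dose 6 (325 mg at t=55 h): 325·exp(−0.04621·22) = 117.591 mg/L
Dose 7 (30 mg at t=66 h): 30·exp(−0.04621·11) = 18.045 mg/L
C(77) = 13.248 + 0.710 + 32.285 + 19.637 + 51.145 + 117.591 + 18.045 = 252.662 mg/L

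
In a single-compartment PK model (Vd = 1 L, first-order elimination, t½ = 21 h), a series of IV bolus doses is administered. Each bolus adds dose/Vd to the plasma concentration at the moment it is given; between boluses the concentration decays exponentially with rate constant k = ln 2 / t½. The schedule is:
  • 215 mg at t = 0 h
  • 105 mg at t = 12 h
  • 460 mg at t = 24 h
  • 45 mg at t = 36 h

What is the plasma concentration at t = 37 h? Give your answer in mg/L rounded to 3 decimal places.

k = ln 2 / 21 = 0.03301 per h
Dose 1 (215 mg at t=0 h): 215·exp(−0.03301·37) = 63.395 mg/L
Dose 2 (105 mg at t=12 h): 105·exp(−0.03301·25) = 46.007 mg/L
Dose 3 (460 mg at t=24 h): 460·exp(−0.03301·13) = 299.506 mg/L
Dose 4 (45 mg at t=36 h): 45·exp(−0.03301·1) = 43.539 mg/L
C(37) = 63.395 + 46.007 + 299.506 + 43.539 = 452.446 mg/L

452.446 mg/L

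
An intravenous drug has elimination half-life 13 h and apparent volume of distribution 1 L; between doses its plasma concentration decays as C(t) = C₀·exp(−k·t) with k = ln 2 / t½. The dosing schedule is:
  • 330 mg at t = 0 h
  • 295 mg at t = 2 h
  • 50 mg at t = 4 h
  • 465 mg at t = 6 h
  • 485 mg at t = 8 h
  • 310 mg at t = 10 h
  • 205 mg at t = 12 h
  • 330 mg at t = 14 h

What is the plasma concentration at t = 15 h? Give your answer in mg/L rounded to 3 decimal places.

1670.337 mg/L

k = ln 2 / 13 = 0.05332 per h
Dose 1 (330 mg at t=0 h): 330·exp(−0.05332·15) = 148.310 mg/L
Dose 2 (295 mg at t=2 h): 295·exp(−0.05332·13) = 147.500 mg/L
Dose 3 (50 mg at t=4 h): 50·exp(−0.05332·11) = 27.813 mg/L
Dose 4 (465 mg at t=6 h): 465·exp(−0.05332·9) = 287.771 mg/L
Dose 5 (485 mg at t=8 h): 485·exp(−0.05332·7) = 333.925 mg/L
Dose 6 (310 mg at t=10 h): 310·exp(−0.05332·5) = 237.455 mg/L
Dose 7 (205 mg at t=12 h): 205·exp(−0.05332·3) = 174.697 mg/L
Dose 8 (330 mg at t=14 h): 330·exp(−0.05332·1) = 312.866 mg/L
C(15) = 148.310 + 147.500 + 27.813 + 287.771 + 333.925 + 237.455 + 174.697 + 312.866 = 1670.337 mg/L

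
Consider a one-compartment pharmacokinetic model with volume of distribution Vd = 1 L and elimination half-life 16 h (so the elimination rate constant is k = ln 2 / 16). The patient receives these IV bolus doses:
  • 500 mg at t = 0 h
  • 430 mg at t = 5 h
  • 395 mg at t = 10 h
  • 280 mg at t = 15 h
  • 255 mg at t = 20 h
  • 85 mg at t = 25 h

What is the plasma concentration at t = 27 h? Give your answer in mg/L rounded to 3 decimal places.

k = ln 2 / 16 = 0.04332 per h
Dose 1 (500 mg at t=0 h): 500·exp(−0.04332·27) = 155.232 mg/L
Dose 2 (430 mg at t=5 h): 430·exp(−0.04332·22) = 165.788 mg/L
Dose 3 (395 mg at t=10 h): 395·exp(−0.04332·17) = 189.127 mg/L
Dose 4 (280 mg at t=15 h): 280·exp(−0.04332·12) = 166.489 mg/L
Dose 5 (255 mg at t=20 h): 255·exp(−0.04332·7) = 188.295 mg/L
Dose 6 (85 mg at t=25 h): 85·exp(−0.04332·2) = 77.945 mg/L
C(27) = 155.232 + 165.788 + 189.127 + 166.489 + 188.295 + 77.945 = 942.876 mg/L

942.876 mg/L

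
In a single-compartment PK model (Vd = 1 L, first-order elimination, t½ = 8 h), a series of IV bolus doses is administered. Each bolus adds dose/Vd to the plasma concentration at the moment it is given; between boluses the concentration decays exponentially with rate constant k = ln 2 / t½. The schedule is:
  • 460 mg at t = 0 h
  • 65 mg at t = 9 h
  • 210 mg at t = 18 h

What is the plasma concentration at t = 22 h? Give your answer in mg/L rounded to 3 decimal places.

k = ln 2 / 8 = 0.08664 per h
Dose 1 (460 mg at t=0 h): 460·exp(−0.08664·22) = 68.379 mg/L
Dose 2 (65 mg at t=9 h): 65·exp(−0.08664·13) = 21.074 mg/L
Dose 3 (210 mg at t=18 h): 210·exp(−0.08664·4) = 148.492 mg/L
C(22) = 68.379 + 21.074 + 148.492 = 237.945 mg/L

237.945 mg/L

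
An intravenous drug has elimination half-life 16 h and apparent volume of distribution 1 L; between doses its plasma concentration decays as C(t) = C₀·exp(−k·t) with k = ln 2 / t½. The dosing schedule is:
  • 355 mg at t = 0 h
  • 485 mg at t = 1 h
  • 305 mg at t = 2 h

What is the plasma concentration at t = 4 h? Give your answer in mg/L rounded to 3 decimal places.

1004.096 mg/L

k = ln 2 / 16 = 0.04332 per h
Dose 1 (355 mg at t=0 h): 355·exp(−0.04332·4) = 298.518 mg/L
Dose 2 (485 mg at t=1 h): 485·exp(−0.04332·3) = 425.891 mg/L
Dose 3 (305 mg at t=2 h): 305·exp(−0.04332·2) = 279.686 mg/L
C(4) = 298.518 + 425.891 + 279.686 = 1004.096 mg/L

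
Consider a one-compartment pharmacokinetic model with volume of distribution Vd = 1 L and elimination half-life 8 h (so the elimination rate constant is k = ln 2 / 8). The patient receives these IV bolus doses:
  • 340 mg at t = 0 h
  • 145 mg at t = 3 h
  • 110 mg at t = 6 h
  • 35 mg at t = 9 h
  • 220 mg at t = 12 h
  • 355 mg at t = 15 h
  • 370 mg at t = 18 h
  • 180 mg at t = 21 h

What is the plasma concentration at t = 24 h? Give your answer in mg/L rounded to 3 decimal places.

k = ln 2 / 8 = 0.08664 per h
Dose 1 (340 mg at t=0 h): 340·exp(−0.08664·24) = 42.500 mg/L
Dose 2 (145 mg at t=3 h): 145·exp(−0.08664·21) = 23.505 mg/L
Dose 3 (110 mg at t=6 h): 110·exp(−0.08664·18) = 23.125 mg/L
Dose 4 (35 mg at t=9 h): 35·exp(−0.08664·15) = 9.542 mg/L
Dose 5 (220 mg at t=12 h): 220·exp(−0.08664·12) = 77.782 mg/L
Dose 6 (355 mg at t=15 h): 355·exp(−0.08664·9) = 162.768 mg/L
Dose 7 (370 mg at t=18 h): 370·exp(−0.08664·6) = 220.003 mg/L
Dose 8 (180 mg at t=21 h): 180·exp(−0.08664·3) = 138.799 mg/L
C(24) = 42.500 + 23.505 + 23.125 + 9.542 + 77.782 + 162.768 + 220.003 + 138.799 = 698.024 mg/L

698.024 mg/L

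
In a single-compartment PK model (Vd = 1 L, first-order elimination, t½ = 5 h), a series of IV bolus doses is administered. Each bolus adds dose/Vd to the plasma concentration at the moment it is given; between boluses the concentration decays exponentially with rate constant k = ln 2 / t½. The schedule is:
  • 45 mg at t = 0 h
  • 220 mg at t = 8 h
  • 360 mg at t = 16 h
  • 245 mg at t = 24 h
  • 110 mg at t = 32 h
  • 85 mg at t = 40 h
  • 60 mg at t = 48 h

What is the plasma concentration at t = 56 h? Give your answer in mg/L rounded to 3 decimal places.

k = ln 2 / 5 = 0.13863 per h
Dose 1 (45 mg at t=0 h): 45·exp(−0.13863·56) = 0.019 mg/L
Dose 2 (220 mg at t=8 h): 220·exp(−0.13863·48) = 0.283 mg/L
Dose 3 (360 mg at t=16 h): 360·exp(−0.13863·40) = 1.406 mg/L
Dose 4 (245 mg at t=24 h): 245·exp(−0.13863·32) = 2.901 mg/L
Dose 5 (110 mg at t=32 h): 110·exp(−0.13863·24) = 3.949 mg/L
Dose 6 (85 mg at t=40 h): 85·exp(−0.13863·16) = 9.250 mg/L
Dose 7 (60 mg at t=48 h): 60·exp(−0.13863·8) = 19.793 mg/L
C(56) = 0.019 + 0.283 + 1.406 + 2.901 + 3.949 + 9.250 + 19.793 = 37.601 mg/L

37.601 mg/L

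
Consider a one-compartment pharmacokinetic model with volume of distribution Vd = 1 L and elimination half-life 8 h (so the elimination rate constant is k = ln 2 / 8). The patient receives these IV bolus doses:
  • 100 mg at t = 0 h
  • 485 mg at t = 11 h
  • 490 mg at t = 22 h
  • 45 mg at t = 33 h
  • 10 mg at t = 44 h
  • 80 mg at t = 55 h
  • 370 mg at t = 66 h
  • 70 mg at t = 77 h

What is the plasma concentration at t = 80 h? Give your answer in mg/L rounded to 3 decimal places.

178.903 mg/L

k = ln 2 / 8 = 0.08664 per h
Dose 1 (100 mg at t=0 h): 100·exp(−0.08664·80) = 0.098 mg/L
Dose 2 (485 mg at t=11 h): 485·exp(−0.08664·69) = 1.228 mg/L
Dose 3 (490 mg at t=22 h): 490·exp(−0.08664·58) = 3.219 mg/L
Dose 4 (45 mg at t=33 h): 45·exp(−0.08664·47) = 0.767 mg/L
Dose 5 (10 mg at t=44 h): 10·exp(−0.08664·36) = 0.442 mg/L
Dose 6 (80 mg at t=55 h): 80·exp(−0.08664·25) = 9.170 mg/L
Dose 7 (370 mg at t=66 h): 370·exp(−0.08664·14) = 110.002 mg/L
Dose 8 (70 mg at t=77 h): 70·exp(−0.08664·3) = 53.977 mg/L
C(80) = 0.098 + 1.228 + 3.219 + 0.767 + 0.442 + 9.170 + 110.002 + 53.977 = 178.903 mg/L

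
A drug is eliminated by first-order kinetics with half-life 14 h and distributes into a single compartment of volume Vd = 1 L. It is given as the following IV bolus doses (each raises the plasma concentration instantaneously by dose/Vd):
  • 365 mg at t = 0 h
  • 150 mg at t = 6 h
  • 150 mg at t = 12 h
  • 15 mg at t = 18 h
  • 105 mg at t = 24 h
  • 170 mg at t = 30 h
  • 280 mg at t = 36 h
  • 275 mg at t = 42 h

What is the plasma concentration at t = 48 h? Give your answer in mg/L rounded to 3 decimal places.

k = ln 2 / 14 = 0.04951 per h
Dose 1 (365 mg at t=0 h): 365·exp(−0.04951·48) = 33.899 mg/L
Dose 2 (150 mg at t=6 h): 150·exp(−0.04951·42) = 18.750 mg/L
Dose 3 (150 mg at t=12 h): 150·exp(−0.04951·36) = 25.236 mg/L
Dose 4 (15 mg at t=18 h): 15·exp(−0.04951·30) = 3.396 mg/L
Dose 5 (105 mg at t=24 h): 105·exp(−0.04951·24) = 31.999 mg/L
Dose 6 (170 mg at t=30 h): 170·exp(−0.04951·18) = 69.729 mg/L
Dose 7 (280 mg at t=36 h): 280·exp(−0.04951·12) = 154.573 mg/L
Dose 8 (275 mg at t=42 h): 275·exp(−0.04951·6) = 204.324 mg/L
C(48) = 33.899 + 18.750 + 25.236 + 3.396 + 31.999 + 69.729 + 154.573 + 204.324 = 541.906 mg/L

541.906 mg/L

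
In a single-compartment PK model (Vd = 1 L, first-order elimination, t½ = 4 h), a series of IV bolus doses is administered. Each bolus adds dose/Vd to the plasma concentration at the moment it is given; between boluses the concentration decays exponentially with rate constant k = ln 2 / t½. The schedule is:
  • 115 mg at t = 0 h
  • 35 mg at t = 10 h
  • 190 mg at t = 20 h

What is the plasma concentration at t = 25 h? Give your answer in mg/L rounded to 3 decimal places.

83.998 mg/L

k = ln 2 / 4 = 0.17329 per h
Dose 1 (115 mg at t=0 h): 115·exp(−0.17329·25) = 1.511 mg/L
Dose 2 (35 mg at t=10 h): 35·exp(−0.17329·15) = 2.601 mg/L
Dose 3 (190 mg at t=20 h): 190·exp(−0.17329·5) = 79.885 mg/L
C(25) = 1.511 + 2.601 + 79.885 = 83.998 mg/L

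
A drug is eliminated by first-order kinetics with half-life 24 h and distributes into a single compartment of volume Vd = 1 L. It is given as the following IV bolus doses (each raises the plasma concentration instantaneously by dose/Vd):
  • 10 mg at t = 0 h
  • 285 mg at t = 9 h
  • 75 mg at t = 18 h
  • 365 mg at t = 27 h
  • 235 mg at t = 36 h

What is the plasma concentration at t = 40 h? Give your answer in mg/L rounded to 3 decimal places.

619.404 mg/L

k = ln 2 / 24 = 0.02888 per h
Dose 1 (10 mg at t=0 h): 10·exp(−0.02888·40) = 3.150 mg/L
Dose 2 (285 mg at t=9 h): 285·exp(−0.02888·31) = 116.416 mg/L
Dose 3 (75 mg at t=18 h): 75·exp(−0.02888·22) = 39.730 mg/L
Dose 4 (365 mg at t=27 h): 365·exp(−0.02888·13) = 250.747 mg/L
Dose 5 (235 mg at t=36 h): 235·exp(−0.02888·4) = 209.361 mg/L
C(40) = 3.150 + 116.416 + 39.730 + 250.747 + 209.361 = 619.404 mg/L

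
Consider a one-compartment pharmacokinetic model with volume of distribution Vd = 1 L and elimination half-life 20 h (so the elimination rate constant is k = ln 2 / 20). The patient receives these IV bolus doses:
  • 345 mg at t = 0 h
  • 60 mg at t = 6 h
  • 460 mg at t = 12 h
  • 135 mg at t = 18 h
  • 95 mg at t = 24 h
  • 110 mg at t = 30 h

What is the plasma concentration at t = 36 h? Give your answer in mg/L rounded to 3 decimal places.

k = ln 2 / 20 = 0.03466 per h
Dose 1 (345 mg at t=0 h): 345·exp(−0.03466·36) = 99.075 mg/L
Dose 2 (60 mg at t=6 h): 60·exp(−0.03466·30) = 21.213 mg/L
Dose 3 (460 mg at t=12 h): 460·exp(−0.03466·24) = 200.227 mg/L
Dose 4 (135 mg at t=18 h): 135·exp(−0.03466·18) = 72.345 mg/L
Dose 5 (95 mg at t=24 h): 95·exp(−0.03466·12) = 62.677 mg/L
Dose 6 (110 mg at t=30 h): 110·exp(−0.03466·6) = 89.348 mg/L
C(36) = 99.075 + 21.213 + 200.227 + 72.345 + 62.677 + 89.348 = 544.884 mg/L

544.884 mg/L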